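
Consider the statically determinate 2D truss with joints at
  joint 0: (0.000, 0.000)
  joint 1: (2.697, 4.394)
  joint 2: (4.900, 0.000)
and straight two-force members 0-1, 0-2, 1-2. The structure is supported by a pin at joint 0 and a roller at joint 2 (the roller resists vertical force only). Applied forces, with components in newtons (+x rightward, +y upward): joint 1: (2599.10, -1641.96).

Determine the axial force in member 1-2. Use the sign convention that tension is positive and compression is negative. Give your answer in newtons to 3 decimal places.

N=3 nodes, M=3 members, R=3 reactions → 2N=6, M+R=6
member 0 (0-1): L=5.1557, (cx,cy)=(0.5231,0.8523)
member 1 (0-2): L=4.9000, (cx,cy)=(1.0000,0.0000)
member 2 (1-2): L=4.9153, (cx,cy)=(0.4482,-0.8939)
solve A·x = −loads:
  F[0-1] = +1868.5428 N (tension)
  F[0-2] = +1621.6423 N (tension)
  F[1-2] = -3618.2039 N (compression)
  Rx@0 = -2599.1000 N
  Ry@0 = -1592.4913 N
  Ry@2 = +3234.4513 N

-3618.204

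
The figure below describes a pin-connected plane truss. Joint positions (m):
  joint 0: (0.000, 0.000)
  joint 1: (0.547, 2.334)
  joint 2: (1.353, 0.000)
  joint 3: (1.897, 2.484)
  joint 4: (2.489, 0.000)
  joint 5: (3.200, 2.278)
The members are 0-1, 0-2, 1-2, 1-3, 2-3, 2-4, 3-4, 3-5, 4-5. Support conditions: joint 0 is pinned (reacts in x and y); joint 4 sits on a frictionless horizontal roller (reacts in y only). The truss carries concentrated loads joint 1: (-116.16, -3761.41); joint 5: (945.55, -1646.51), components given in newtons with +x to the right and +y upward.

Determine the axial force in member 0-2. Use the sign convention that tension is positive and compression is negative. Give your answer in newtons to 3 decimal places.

1229.673

N=6 nodes, M=9 members, R=3 reactions → 2N=12, M+R=12
member 0 (0-1): L=2.3972, (cx,cy)=(0.2282,0.9736)
member 1 (0-2): L=1.3530, (cx,cy)=(1.0000,0.0000)
member 2 (1-2): L=2.4692, (cx,cy)=(0.3264,-0.9452)
member 3 (1-3): L=1.3583, (cx,cy)=(0.9939,0.1104)
member 4 (2-3): L=2.5429, (cx,cy)=(0.2139,0.9768)
member 5 (2-4): L=1.1360, (cx,cy)=(1.0000,0.0000)
member 6 (3-4): L=2.5536, (cx,cy)=(0.2318,-0.9728)
member 7 (3-5): L=1.3192, (cx,cy)=(0.9877,-0.1562)
member 8 (4-5): L=2.3864, (cx,cy)=(0.2979,0.9546)
solve A·x = −loads:
  F[0-1] = -1754.2513 N (compression)
  F[0-2] = +1229.6732 N (tension)
  F[1-2] = -2124.3172 N (compression)
  F[1-3] = +411.8045 N (tension)
  F[2-3] = +2055.5498 N (tension)
  F[2-4] = +96.5175 N (tension)
  F[3-4] = -2336.9912 N (compression)
  F[3-5] = +1408.0967 N (tension)
  F[4-5] = -1494.4993 N (compression)
  Rx@0 = -829.3900 N
  Ry@0 = +1707.9727 N
  Ry@4 = +3699.9473 N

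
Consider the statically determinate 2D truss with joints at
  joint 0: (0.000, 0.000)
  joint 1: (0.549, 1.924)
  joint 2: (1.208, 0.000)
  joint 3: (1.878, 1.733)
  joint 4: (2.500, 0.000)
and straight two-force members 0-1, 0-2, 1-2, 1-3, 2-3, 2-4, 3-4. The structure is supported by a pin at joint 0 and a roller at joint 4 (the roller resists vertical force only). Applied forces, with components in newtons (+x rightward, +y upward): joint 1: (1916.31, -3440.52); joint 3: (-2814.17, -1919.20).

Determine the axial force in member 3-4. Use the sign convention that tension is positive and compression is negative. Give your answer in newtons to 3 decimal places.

-1828.759

N=5 nodes, M=7 members, R=3 reactions → 2N=10, M+R=10
member 0 (0-1): L=2.0008, (cx,cy)=(0.2744,0.9616)
member 1 (0-2): L=1.2080, (cx,cy)=(1.0000,0.0000)
member 2 (1-2): L=2.0337, (cx,cy)=(0.3240,-0.9460)
member 3 (1-3): L=1.3427, (cx,cy)=(0.9898,-0.1423)
member 4 (2-3): L=1.8580, (cx,cy)=(0.3606,0.9327)
member 5 (2-4): L=1.2920, (cx,cy)=(1.0000,0.0000)
member 6 (3-4): L=1.8412, (cx,cy)=(0.3378,-0.9412)
solve A·x = −loads:
  F[0-1] = -3783.6943 N (compression)
  F[0-2] = +140.3519 N (tension)
  F[1-2] = +692.1416 N (tension)
  F[1-3] = -3211.4607 N (compression)
  F[2-3] = -702.0297 N (compression)
  F[2-4] = +617.7830 N (tension)
  F[3-4] = -1828.7592 N (compression)
  Rx@0 = +897.8600 N
  Ry@0 = +3638.4692 N
  Ry@4 = +1721.2508 N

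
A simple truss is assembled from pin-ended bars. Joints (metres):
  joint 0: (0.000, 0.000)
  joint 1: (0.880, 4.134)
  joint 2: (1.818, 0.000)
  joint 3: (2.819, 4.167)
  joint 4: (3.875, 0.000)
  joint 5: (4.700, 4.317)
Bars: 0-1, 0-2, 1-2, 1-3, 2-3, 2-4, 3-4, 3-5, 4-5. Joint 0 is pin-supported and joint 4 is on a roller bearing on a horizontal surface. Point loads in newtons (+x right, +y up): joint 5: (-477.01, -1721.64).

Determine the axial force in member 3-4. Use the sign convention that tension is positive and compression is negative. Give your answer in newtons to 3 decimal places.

157.726

N=6 nodes, M=9 members, R=3 reactions → 2N=12, M+R=12
member 0 (0-1): L=4.2266, (cx,cy)=(0.2082,0.9781)
member 1 (0-2): L=1.8180, (cx,cy)=(1.0000,0.0000)
member 2 (1-2): L=4.2391, (cx,cy)=(0.2213,-0.9752)
member 3 (1-3): L=1.9393, (cx,cy)=(0.9999,0.0170)
member 4 (2-3): L=4.2855, (cx,cy)=(0.2336,0.9723)
member 5 (2-4): L=2.0570, (cx,cy)=(1.0000,0.0000)
member 6 (3-4): L=4.2987, (cx,cy)=(0.2457,-0.9694)
member 7 (3-5): L=1.8870, (cx,cy)=(0.9968,0.0795)
member 8 (4-5): L=4.3951, (cx,cy)=(0.1877,0.9822)
solve A·x = −loads:
  F[0-1] = -168.5714 N (compression)
  F[0-2] = -441.9128 N (compression)
  F[1-2] = +167.8076 N (tension)
  F[1-3] = -72.2392 N (compression)
  F[2-3] = -168.3035 N (compression)
  F[2-4] = -365.4696 N (compression)
  F[3-4] = +157.7258 N (tension)
  F[3-5] = -150.7635 N (compression)
  F[4-5] = -1740.5947 N (compression)
  Rx@0 = +477.0100 N
  Ry@0 = +164.8772 N
  Ry@4 = +1556.7628 N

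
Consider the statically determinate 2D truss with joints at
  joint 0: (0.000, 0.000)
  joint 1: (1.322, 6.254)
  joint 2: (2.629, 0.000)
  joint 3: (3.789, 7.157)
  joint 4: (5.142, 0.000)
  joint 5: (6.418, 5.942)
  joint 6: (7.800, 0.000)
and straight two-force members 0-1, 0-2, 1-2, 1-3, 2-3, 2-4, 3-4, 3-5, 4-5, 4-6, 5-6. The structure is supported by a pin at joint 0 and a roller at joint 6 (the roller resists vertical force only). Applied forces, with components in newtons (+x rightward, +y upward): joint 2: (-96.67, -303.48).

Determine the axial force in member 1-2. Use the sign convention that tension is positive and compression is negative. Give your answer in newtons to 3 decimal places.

176.160

N=7 nodes, M=11 members, R=3 reactions → 2N=14, M+R=14
member 0 (0-1): L=6.3922, (cx,cy)=(0.2068,0.9784)
member 1 (0-2): L=2.6290, (cx,cy)=(1.0000,0.0000)
member 2 (1-2): L=6.3891, (cx,cy)=(0.2046,-0.9789)
member 3 (1-3): L=2.6271, (cx,cy)=(0.9391,0.3437)
member 4 (2-3): L=7.2504, (cx,cy)=(0.1600,0.9871)
member 5 (2-4): L=2.5130, (cx,cy)=(1.0000,0.0000)
member 6 (3-4): L=7.2838, (cx,cy)=(0.1858,-0.9826)
member 7 (3-5): L=2.8962, (cx,cy)=(0.9077,-0.4195)
member 8 (4-5): L=6.0775, (cx,cy)=(0.2100,0.9777)
member 9 (4-6): L=2.6580, (cx,cy)=(1.0000,0.0000)
member 10 (5-6): L=6.1006, (cx,cy)=(0.2265,-0.9740)
solve A·x = −loads:
  F[0-1] = -205.6375 N (compression)
  F[0-2] = -54.1412 N (compression)
  F[1-2] = +176.1596 N (tension)
  F[1-3] = -83.6629 N (compression)
  F[2-3] = +132.7558 N (tension)
  F[2-4] = +57.3255 N (tension)
  F[3-4] = -84.5222 N (compression)
  F[3-5] = -45.8553 N (compression)
  F[4-5] = +84.9445 N (tension)
  F[4-6] = +23.7904 N (tension)
  F[5-6] = -105.0185 N (compression)
  Rx@0 = +96.6700 N
  Ry@0 = +201.1917 N
  Ry@6 = +102.2883 N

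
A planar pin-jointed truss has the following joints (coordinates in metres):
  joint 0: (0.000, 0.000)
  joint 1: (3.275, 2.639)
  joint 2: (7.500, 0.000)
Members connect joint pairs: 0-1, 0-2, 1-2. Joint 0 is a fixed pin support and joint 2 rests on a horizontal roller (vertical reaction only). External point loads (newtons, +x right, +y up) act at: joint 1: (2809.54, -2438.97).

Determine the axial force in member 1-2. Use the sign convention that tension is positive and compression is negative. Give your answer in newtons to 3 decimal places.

-3876.441

N=3 nodes, M=3 members, R=3 reactions → 2N=6, M+R=6
member 0 (0-1): L=4.2059, (cx,cy)=(0.7787,0.6274)
member 1 (0-2): L=7.5000, (cx,cy)=(1.0000,0.0000)
member 2 (1-2): L=4.9815, (cx,cy)=(0.8481,-0.5298)
solve A·x = −loads:
  F[0-1] = -614.1880 N (compression)
  F[0-2] = +3287.7839 N (tension)
  F[1-2] = -3876.4413 N (compression)
  Rx@0 = -2809.5400 N
  Ry@0 = +385.3696 N
  Ry@2 = +2053.6004 N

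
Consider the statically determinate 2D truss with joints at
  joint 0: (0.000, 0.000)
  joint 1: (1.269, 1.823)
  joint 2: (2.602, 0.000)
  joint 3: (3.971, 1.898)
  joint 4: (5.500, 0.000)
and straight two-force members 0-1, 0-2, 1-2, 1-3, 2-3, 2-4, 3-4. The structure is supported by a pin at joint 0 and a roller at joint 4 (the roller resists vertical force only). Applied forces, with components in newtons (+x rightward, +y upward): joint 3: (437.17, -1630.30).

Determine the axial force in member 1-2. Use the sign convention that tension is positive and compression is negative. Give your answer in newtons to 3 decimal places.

N=5 nodes, M=7 members, R=3 reactions → 2N=10, M+R=10
member 0 (0-1): L=2.2212, (cx,cy)=(0.5713,0.8207)
member 1 (0-2): L=2.6020, (cx,cy)=(1.0000,0.0000)
member 2 (1-2): L=2.2584, (cx,cy)=(0.5902,-0.8072)
member 3 (1-3): L=2.7030, (cx,cy)=(0.9996,0.0277)
member 4 (2-3): L=2.3402, (cx,cy)=(0.5850,0.8110)
member 5 (2-4): L=2.8980, (cx,cy)=(1.0000,0.0000)
member 6 (3-4): L=2.4373, (cx,cy)=(0.6273,-0.7787)
solve A·x = −loads:
  F[0-1] = -368.4034 N (compression)
  F[0-2] = +647.6444 N (tension)
  F[1-2] = +360.0246 N (tension)
  F[1-3] = -423.1417 N (compression)
  F[2-3] = -358.3293 N (compression)
  F[2-4] = +1069.7683 N (tension)
  F[3-4] = -1705.2357 N (compression)
  Rx@0 = -437.1700 N
  Ry@0 = +302.3600 N
  Ry@4 = +1327.9400 N

360.025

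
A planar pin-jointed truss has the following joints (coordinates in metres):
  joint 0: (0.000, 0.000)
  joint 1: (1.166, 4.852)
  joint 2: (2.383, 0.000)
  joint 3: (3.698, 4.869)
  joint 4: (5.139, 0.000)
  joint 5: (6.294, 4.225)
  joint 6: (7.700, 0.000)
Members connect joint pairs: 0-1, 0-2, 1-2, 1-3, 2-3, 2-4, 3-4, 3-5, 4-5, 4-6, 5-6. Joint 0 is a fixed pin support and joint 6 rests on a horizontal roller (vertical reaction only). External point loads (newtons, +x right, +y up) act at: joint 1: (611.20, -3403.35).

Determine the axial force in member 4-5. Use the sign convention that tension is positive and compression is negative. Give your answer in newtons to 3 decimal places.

802.080

N=7 nodes, M=11 members, R=3 reactions → 2N=14, M+R=14
member 0 (0-1): L=4.9901, (cx,cy)=(0.2337,0.9723)
member 1 (0-2): L=2.3830, (cx,cy)=(1.0000,0.0000)
member 2 (1-2): L=5.0023, (cx,cy)=(0.2433,-0.9700)
member 3 (1-3): L=2.5321, (cx,cy)=(1.0000,0.0067)
member 4 (2-3): L=5.0434, (cx,cy)=(0.2607,0.9654)
member 5 (2-4): L=2.7560, (cx,cy)=(1.0000,0.0000)
member 6 (3-4): L=5.0778, (cx,cy)=(0.2838,-0.9589)
member 7 (3-5): L=2.6747, (cx,cy)=(0.9706,-0.2408)
member 8 (4-5): L=4.3800, (cx,cy)=(0.2637,0.9646)
member 9 (4-6): L=2.5610, (cx,cy)=(1.0000,0.0000)
member 10 (5-6): L=4.4528, (cx,cy)=(0.3158,-0.9488)
solve A·x = −loads:
  F[0-1] = -2574.1063 N (compression)
  F[0-2] = +1212.6681 N (tension)
  F[1-2] = -935.2135 N (compression)
  F[1-3] = -985.1640 N (compression)
  F[2-3] = +939.6148 N (tension)
  F[2-4] = +740.1520 N (tension)
  F[3-4] = -806.8627 N (compression)
  F[3-5] = -526.6694 N (compression)
  F[4-5] = +802.0797 N (tension)
  F[4-6] = +299.6693 N (tension)
  F[5-6] = -949.0530 N (compression)
  Rx@0 = -611.2000 N
  Ry@0 = +2502.8502 N
  Ry@6 = +900.4998 N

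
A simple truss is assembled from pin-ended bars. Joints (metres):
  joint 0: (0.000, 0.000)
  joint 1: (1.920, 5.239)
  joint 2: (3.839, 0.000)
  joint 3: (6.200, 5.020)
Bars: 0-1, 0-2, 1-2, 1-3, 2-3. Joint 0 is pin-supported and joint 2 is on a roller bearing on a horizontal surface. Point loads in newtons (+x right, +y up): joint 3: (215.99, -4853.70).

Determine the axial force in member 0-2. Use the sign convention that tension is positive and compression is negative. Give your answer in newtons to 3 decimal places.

-981.483

N=4 nodes, M=5 members, R=3 reactions → 2N=8, M+R=8
member 0 (0-1): L=5.5797, (cx,cy)=(0.3441,0.9389)
member 1 (0-2): L=3.8390, (cx,cy)=(1.0000,0.0000)
member 2 (1-2): L=5.5794, (cx,cy)=(0.3439,-0.9390)
member 3 (1-3): L=4.2856, (cx,cy)=(0.9987,-0.0511)
member 4 (2-3): L=5.5475, (cx,cy)=(0.4256,0.9049)
solve A·x = −loads:
  F[0-1] = +3479.9953 N (tension)
  F[0-2] = -981.4831 N (compression)
  F[1-2] = -3612.7462 N (compression)
  F[1-3] = +2443.2473 N (tension)
  F[2-3] = -5225.7494 N (compression)
  Rx@0 = -215.9900 N
  Ry@0 = -3267.4799 N
  Ry@2 = +8121.1799 N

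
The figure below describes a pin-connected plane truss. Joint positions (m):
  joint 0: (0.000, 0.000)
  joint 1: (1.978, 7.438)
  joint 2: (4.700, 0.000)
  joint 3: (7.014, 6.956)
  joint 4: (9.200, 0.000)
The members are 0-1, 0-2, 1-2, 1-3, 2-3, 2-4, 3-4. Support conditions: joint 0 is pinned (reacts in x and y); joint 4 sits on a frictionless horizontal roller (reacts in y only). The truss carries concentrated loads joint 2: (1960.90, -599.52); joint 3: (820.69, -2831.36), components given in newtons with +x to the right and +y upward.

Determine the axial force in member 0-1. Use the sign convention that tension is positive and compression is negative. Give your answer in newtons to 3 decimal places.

N=5 nodes, M=7 members, R=3 reactions → 2N=10, M+R=10
member 0 (0-1): L=7.6965, (cx,cy)=(0.2570,0.9664)
member 1 (0-2): L=4.7000, (cx,cy)=(1.0000,0.0000)
member 2 (1-2): L=7.9204, (cx,cy)=(0.3437,-0.9391)
member 3 (1-3): L=5.0590, (cx,cy)=(0.9955,-0.0953)
member 4 (2-3): L=7.3308, (cx,cy)=(0.3157,0.9489)
member 5 (2-4): L=4.5000, (cx,cy)=(1.0000,0.0000)
member 6 (3-4): L=7.2914, (cx,cy)=(0.2998,-0.9540)
solve A·x = −loads:
  F[0-1] = -357.4939 N (compression)
  F[0-2] = +2873.4657 N (tension)
  F[1-2] = +390.9517 N (tension)
  F[1-3] = -227.2674 N (compression)
  F[2-3] = +244.9016 N (tension)
  F[2-4] = +969.6191 N (tension)
  F[3-4] = -3234.1639 N (compression)
  Rx@0 = -2781.5900 N
  Ry@0 = +345.4862 N
  Ry@4 = +3085.3938 N

-357.494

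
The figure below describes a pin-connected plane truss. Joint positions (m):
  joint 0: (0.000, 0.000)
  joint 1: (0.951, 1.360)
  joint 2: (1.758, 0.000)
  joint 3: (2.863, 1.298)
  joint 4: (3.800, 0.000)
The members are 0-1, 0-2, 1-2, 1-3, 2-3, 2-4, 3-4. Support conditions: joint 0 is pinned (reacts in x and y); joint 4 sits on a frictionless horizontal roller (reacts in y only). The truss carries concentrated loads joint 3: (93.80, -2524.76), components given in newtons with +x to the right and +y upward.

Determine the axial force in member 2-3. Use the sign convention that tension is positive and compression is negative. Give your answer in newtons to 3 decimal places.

-808.658

N=5 nodes, M=7 members, R=3 reactions → 2N=10, M+R=10
member 0 (0-1): L=1.6595, (cx,cy)=(0.5731,0.8195)
member 1 (0-2): L=1.7580, (cx,cy)=(1.0000,0.0000)
member 2 (1-2): L=1.5814, (cx,cy)=(0.5103,-0.8600)
member 3 (1-3): L=1.9130, (cx,cy)=(0.9995,-0.0324)
member 4 (2-3): L=1.7046, (cx,cy)=(0.6482,0.7614)
member 5 (2-4): L=2.0420, (cx,cy)=(1.0000,0.0000)
member 6 (3-4): L=1.6009, (cx,cy)=(0.5853,-0.8108)
solve A·x = −loads:
  F[0-1] = -720.5635 N (compression)
  F[0-2] = +506.7246 N (tension)
  F[1-2] = +715.9941 N (tension)
  F[1-3] = -778.7090 N (compression)
  F[2-3] = -808.6582 N (compression)
  F[2-4] = +1396.2942 N (tension)
  F[3-4] = -2385.5713 N (compression)
  Rx@0 = -93.8000 N
  Ry@0 = +590.5126 N
  Ry@4 = +1934.2474 N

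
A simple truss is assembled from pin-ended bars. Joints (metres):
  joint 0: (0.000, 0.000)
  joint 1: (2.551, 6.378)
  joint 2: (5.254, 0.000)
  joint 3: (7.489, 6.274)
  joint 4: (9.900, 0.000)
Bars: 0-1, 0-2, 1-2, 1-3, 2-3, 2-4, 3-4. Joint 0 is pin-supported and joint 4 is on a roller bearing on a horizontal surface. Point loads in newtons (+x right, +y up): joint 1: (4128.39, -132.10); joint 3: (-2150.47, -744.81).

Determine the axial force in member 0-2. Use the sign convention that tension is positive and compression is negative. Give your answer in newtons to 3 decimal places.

1570.991

N=5 nodes, M=7 members, R=3 reactions → 2N=10, M+R=10
member 0 (0-1): L=6.8692, (cx,cy)=(0.3714,0.9285)
member 1 (0-2): L=5.2540, (cx,cy)=(1.0000,0.0000)
member 2 (1-2): L=6.9271, (cx,cy)=(0.3902,-0.9207)
member 3 (1-3): L=4.9391, (cx,cy)=(0.9998,-0.0211)
member 4 (2-3): L=6.6602, (cx,cy)=(0.3356,0.9420)
member 5 (2-4): L=4.6460, (cx,cy)=(1.0000,0.0000)
member 6 (3-4): L=6.7213, (cx,cy)=(0.3587,-0.9334)
solve A·x = −loads:
  F[0-1] = +1095.7640 N (tension)
  F[0-2] = +1570.9910 N (tension)
  F[1-2] = -1173.8219 N (compression)
  F[1-3] = -3264.1535 N (compression)
  F[2-3] = +1147.2987 N (tension)
  F[2-4] = +727.9546 N (tension)
  F[3-4] = -2029.3686 N (compression)
  Rx@0 = -1977.9200 N
  Ry@0 = -1017.4023 N
  Ry@4 = +1894.3123 N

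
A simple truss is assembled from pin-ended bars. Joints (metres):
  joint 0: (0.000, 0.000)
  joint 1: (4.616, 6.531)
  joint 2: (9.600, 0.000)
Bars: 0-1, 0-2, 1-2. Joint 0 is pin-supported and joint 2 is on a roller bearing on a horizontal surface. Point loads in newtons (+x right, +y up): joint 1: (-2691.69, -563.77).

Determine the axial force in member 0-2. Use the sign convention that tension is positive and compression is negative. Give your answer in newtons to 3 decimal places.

-1190.567

N=3 nodes, M=3 members, R=3 reactions → 2N=6, M+R=6
member 0 (0-1): L=7.9976, (cx,cy)=(0.5772,0.8166)
member 1 (0-2): L=9.6000, (cx,cy)=(1.0000,0.0000)
member 2 (1-2): L=8.2155, (cx,cy)=(0.6067,-0.7950)
solve A·x = −loads:
  F[0-1] = -2600.8154 N (compression)
  F[0-2] = -1190.5670 N (compression)
  F[1-2] = +1962.4974 N (tension)
  Rx@0 = +2691.6900 N
  Ry@0 = +2123.8809 N
  Ry@2 = -1560.1109 N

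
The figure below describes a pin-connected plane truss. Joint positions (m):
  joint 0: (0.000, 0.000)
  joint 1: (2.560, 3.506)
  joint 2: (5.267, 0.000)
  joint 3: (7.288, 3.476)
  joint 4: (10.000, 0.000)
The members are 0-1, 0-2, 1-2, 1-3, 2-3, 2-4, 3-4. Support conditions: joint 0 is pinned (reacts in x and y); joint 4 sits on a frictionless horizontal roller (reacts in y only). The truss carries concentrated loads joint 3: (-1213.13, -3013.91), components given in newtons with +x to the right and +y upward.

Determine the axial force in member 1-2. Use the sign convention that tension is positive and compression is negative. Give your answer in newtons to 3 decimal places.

N=5 nodes, M=7 members, R=3 reactions → 2N=10, M+R=10
member 0 (0-1): L=4.3412, (cx,cy)=(0.5897,0.8076)
member 1 (0-2): L=5.2670, (cx,cy)=(1.0000,0.0000)
member 2 (1-2): L=4.4294, (cx,cy)=(0.6111,-0.7915)
member 3 (1-3): L=4.7281, (cx,cy)=(1.0000,-0.0063)
member 4 (2-3): L=4.0208, (cx,cy)=(0.5026,0.8645)
member 5 (2-4): L=4.7330, (cx,cy)=(1.0000,0.0000)
member 6 (3-4): L=4.4088, (cx,cy)=(0.6151,-0.7884)
solve A·x = −loads:
  F[0-1] = -1534.2091 N (compression)
  F[0-2] = -308.3997 N (compression)
  F[1-2] = +1580.4027 N (tension)
  F[1-3] = -1870.6137 N (compression)
  F[2-3] = -1446.9937 N (compression)
  F[2-4] = +1384.7535 N (tension)
  F[3-4] = -2251.1436 N (compression)
  Rx@0 = +1213.1300 N
  Ry@0 = +1239.0564 N
  Ry@4 = +1774.8536 N

1580.403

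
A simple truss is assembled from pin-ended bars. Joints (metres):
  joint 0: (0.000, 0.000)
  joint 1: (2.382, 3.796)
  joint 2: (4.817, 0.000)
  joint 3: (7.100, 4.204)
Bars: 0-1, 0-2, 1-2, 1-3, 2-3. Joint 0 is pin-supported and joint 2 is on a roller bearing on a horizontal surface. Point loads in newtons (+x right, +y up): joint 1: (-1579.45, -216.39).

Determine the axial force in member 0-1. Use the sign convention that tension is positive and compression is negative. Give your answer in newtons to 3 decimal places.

-1598.569

N=4 nodes, M=5 members, R=3 reactions → 2N=8, M+R=8
member 0 (0-1): L=4.4815, (cx,cy)=(0.5315,0.8470)
member 1 (0-2): L=4.8170, (cx,cy)=(1.0000,0.0000)
member 2 (1-2): L=4.5099, (cx,cy)=(0.5399,-0.8417)
member 3 (1-3): L=4.7356, (cx,cy)=(0.9963,0.0862)
member 4 (2-3): L=4.7839, (cx,cy)=(0.4772,0.8788)
solve A·x = −loads:
  F[0-1] = -1598.5694 N (compression)
  F[0-2] = -729.7745 N (compression)
  F[1-2] = +1351.6143 N (tension)
  F[1-3] = -0.0000 N (compression)
  F[2-3] = -0.0000 N (compression)
  Rx@0 = +1579.4500 N
  Ry@0 = +1354.0589 N
  Ry@2 = -1137.6689 N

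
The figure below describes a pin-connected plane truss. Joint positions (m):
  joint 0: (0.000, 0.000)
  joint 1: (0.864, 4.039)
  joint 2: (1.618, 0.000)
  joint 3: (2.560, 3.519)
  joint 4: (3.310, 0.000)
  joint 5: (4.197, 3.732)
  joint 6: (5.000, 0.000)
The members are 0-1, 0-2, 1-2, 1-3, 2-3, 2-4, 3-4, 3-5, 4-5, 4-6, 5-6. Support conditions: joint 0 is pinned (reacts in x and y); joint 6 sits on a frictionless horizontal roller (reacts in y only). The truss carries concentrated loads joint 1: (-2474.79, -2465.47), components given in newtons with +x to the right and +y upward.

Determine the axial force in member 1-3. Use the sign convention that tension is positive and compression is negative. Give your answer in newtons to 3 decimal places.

1461.382

N=7 nodes, M=11 members, R=3 reactions → 2N=14, M+R=14
member 0 (0-1): L=4.1304, (cx,cy)=(0.2092,0.9779)
member 1 (0-2): L=1.6180, (cx,cy)=(1.0000,0.0000)
member 2 (1-2): L=4.1088, (cx,cy)=(0.1835,-0.9830)
member 3 (1-3): L=1.7739, (cx,cy)=(0.9561,-0.2931)
member 4 (2-3): L=3.6429, (cx,cy)=(0.2586,0.9660)
member 5 (2-4): L=1.6920, (cx,cy)=(1.0000,0.0000)
member 6 (3-4): L=3.5980, (cx,cy)=(0.2084,-0.9780)
member 7 (3-5): L=1.6508, (cx,cy)=(0.9916,0.1290)
member 8 (4-5): L=3.8360, (cx,cy)=(0.2312,0.9729)
member 9 (4-6): L=1.6900, (cx,cy)=(1.0000,0.0000)
member 10 (5-6): L=3.8174, (cx,cy)=(0.2104,-0.9776)
solve A·x = −loads:
  F[0-1] = -4129.9398 N (compression)
  F[0-2] = -1610.8815 N (compression)
  F[1-2] = +1164.4954 N (tension)
  F[1-3] = +1461.3823 N (tension)
  F[2-3] = -1185.0243 N (compression)
  F[2-4] = -1090.7557 N (compression)
  F[3-4] = +1706.2297 N (tension)
  F[3-5] = +741.2936 N (tension)
  F[4-5] = -1715.2356 N (compression)
  F[4-6] = -338.4783 N (compression)
  F[5-6] = +1609.1047 N (tension)
  Rx@0 = +2474.7900 N
  Ry@0 = +4038.5721 N
  Ry@6 = -1573.1021 N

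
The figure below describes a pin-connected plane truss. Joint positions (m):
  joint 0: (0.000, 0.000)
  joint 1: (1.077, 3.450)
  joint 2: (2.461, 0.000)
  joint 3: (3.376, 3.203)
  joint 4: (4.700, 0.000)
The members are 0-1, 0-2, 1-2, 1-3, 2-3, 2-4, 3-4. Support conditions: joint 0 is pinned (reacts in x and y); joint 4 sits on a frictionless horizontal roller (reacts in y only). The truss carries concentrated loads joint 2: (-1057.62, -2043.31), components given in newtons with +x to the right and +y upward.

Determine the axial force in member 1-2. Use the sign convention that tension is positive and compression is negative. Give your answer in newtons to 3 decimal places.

1132.801

N=5 nodes, M=7 members, R=3 reactions → 2N=10, M+R=10
member 0 (0-1): L=3.6142, (cx,cy)=(0.2980,0.9546)
member 1 (0-2): L=2.4610, (cx,cy)=(1.0000,0.0000)
member 2 (1-2): L=3.7173, (cx,cy)=(0.3723,-0.9281)
member 3 (1-3): L=2.3122, (cx,cy)=(0.9943,-0.1068)
member 4 (2-3): L=3.3311, (cx,cy)=(0.2747,0.9615)
member 5 (2-4): L=2.2390, (cx,cy)=(1.0000,0.0000)
member 6 (3-4): L=3.4659, (cx,cy)=(0.3820,-0.9242)
solve A·x = −loads:
  F[0-1] = -1019.7257 N (compression)
  F[0-2] = -753.7505 N (compression)
  F[1-2] = +1132.8011 N (tension)
  F[1-3] = -729.8078 N (compression)
  F[2-3] = +1031.6329 N (tension)
  F[2-4] = +442.2614 N (tension)
  F[3-4] = -1157.7161 N (compression)
  Rx@0 = +1057.6200 N
  Ry@0 = +973.3981 N
  Ry@4 = +1069.9119 N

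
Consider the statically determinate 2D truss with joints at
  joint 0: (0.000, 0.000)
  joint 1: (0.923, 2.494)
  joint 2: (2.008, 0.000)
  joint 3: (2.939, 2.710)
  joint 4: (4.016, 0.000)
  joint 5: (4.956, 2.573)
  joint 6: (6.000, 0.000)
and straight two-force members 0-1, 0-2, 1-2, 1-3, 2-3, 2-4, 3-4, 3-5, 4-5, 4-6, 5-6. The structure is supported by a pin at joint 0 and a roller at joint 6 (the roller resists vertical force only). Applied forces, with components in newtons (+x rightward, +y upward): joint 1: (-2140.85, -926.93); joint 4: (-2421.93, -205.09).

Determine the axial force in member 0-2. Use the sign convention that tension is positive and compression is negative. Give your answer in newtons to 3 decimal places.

N=7 nodes, M=11 members, R=3 reactions → 2N=14, M+R=14
member 0 (0-1): L=2.6593, (cx,cy)=(0.3471,0.9378)
member 1 (0-2): L=2.0080, (cx,cy)=(1.0000,0.0000)
member 2 (1-2): L=2.7198, (cx,cy)=(0.3989,-0.9170)
member 3 (1-3): L=2.0275, (cx,cy)=(0.9943,0.1065)
member 4 (2-3): L=2.8655, (cx,cy)=(0.3249,0.9457)
member 5 (2-4): L=2.0080, (cx,cy)=(1.0000,0.0000)
member 6 (3-4): L=2.9162, (cx,cy)=(0.3693,-0.9293)
member 7 (3-5): L=2.0216, (cx,cy)=(0.9977,-0.0678)
member 8 (4-5): L=2.7393, (cx,cy)=(0.3431,0.9393)
member 9 (4-6): L=1.9840, (cx,cy)=(1.0000,0.0000)
member 10 (5-6): L=2.7767, (cx,cy)=(0.3760,-0.9266)
solve A·x = −loads:
  F[0-1] = -1857.5057 N (compression)
  F[0-2] = -3918.0739 N (compression)
  F[1-2] = +1016.3382 N (tension)
  F[1-3] = +1096.9409 N (tension)
  F[2-3] = -985.4266 N (compression)
  F[2-4] = -3192.4591 N (compression)
  F[3-4] = +843.5667 N (tension)
  F[3-5] = +460.0402 N (tension)
  F[4-5] = -616.2570 N (compression)
  F[4-6] = -247.5143 N (compression)
  F[5-6] = +658.3160 N (tension)
  Rx@0 = +4562.7800 N
  Ry@0 = +1742.0337 N
  Ry@6 = -610.0137 N

-3918.074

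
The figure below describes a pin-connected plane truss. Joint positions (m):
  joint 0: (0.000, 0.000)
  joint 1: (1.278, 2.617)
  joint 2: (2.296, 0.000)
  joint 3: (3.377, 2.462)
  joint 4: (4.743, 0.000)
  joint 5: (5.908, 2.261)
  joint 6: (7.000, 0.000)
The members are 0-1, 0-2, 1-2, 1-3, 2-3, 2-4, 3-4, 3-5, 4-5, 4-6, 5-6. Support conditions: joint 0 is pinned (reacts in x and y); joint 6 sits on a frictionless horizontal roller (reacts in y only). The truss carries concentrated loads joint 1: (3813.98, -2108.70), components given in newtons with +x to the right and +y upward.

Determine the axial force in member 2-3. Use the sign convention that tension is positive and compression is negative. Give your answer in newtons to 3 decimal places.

N=7 nodes, M=11 members, R=3 reactions → 2N=14, M+R=14
member 0 (0-1): L=2.9124, (cx,cy)=(0.4388,0.8986)
member 1 (0-2): L=2.2960, (cx,cy)=(1.0000,0.0000)
member 2 (1-2): L=2.8080, (cx,cy)=(0.3625,-0.9320)
member 3 (1-3): L=2.1047, (cx,cy)=(0.9973,-0.0736)
member 4 (2-3): L=2.6889, (cx,cy)=(0.4020,0.9156)
member 5 (2-4): L=2.4470, (cx,cy)=(1.0000,0.0000)
member 6 (3-4): L=2.8156, (cx,cy)=(0.4852,-0.8744)
member 7 (3-5): L=2.5390, (cx,cy)=(0.9969,-0.0792)
member 8 (4-5): L=2.5435, (cx,cy)=(0.4580,0.8889)
member 9 (4-6): L=2.2570, (cx,cy)=(1.0000,0.0000)
member 10 (5-6): L=2.5109, (cx,cy)=(0.4349,-0.9005)
solve A·x = −loads:
  F[0-1] = -331.4440 N (compression)
  F[0-2] = +3959.4229 N (tension)
  F[1-2] = -1677.5181 N (compression)
  F[1-3] = -3360.3935 N (compression)
  F[2-3] = +1707.4617 N (tension)
  F[2-4] = +2664.8210 N (tension)
  F[3-4] = -1913.2099 N (compression)
  F[3-5] = -1742.0750 N (compression)
  F[4-5] = +1881.9796 N (tension)
  F[4-6] = +874.6007 N (tension)
  F[5-6] = -2011.0157 N (compression)
  Rx@0 = -3813.9800 N
  Ry@0 = +297.8280 N
  Ry@6 = +1810.8720 N

1707.462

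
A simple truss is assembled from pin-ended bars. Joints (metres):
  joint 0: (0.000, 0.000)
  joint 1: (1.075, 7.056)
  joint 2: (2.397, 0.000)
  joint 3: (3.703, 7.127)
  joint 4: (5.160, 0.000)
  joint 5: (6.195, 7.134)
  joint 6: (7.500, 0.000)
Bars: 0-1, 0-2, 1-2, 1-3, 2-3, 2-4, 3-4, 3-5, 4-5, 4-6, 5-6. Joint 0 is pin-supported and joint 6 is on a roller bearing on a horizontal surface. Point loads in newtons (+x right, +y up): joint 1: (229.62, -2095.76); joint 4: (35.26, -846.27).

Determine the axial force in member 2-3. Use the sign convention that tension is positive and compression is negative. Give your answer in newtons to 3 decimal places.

N=7 nodes, M=11 members, R=3 reactions → 2N=14, M+R=14
member 0 (0-1): L=7.1374, (cx,cy)=(0.1506,0.9886)
member 1 (0-2): L=2.3970, (cx,cy)=(1.0000,0.0000)
member 2 (1-2): L=7.1788, (cx,cy)=(0.1842,-0.9829)
member 3 (1-3): L=2.6290, (cx,cy)=(0.9996,0.0270)
member 4 (2-3): L=7.2457, (cx,cy)=(0.1802,0.9836)
member 5 (2-4): L=2.7630, (cx,cy)=(1.0000,0.0000)
member 6 (3-4): L=7.2744, (cx,cy)=(0.2003,-0.9797)
member 7 (3-5): L=2.4920, (cx,cy)=(1.0000,0.0028)
member 8 (4-5): L=7.2087, (cx,cy)=(0.1436,0.9896)
member 9 (4-6): L=2.3400, (cx,cy)=(1.0000,0.0000)
member 10 (5-6): L=7.2524, (cx,cy)=(0.1799,-0.9837)
solve A·x = −loads:
  F[0-1] = -1864.6484 N (compression)
  F[0-2] = +545.7234 N (tension)
  F[1-2] = -269.4412 N (compression)
  F[1-3] = -461.0129 N (compression)
  F[2-3] = +269.2428 N (tension)
  F[2-4] = +447.5749 N (tension)
  F[3-4] = -258.6361 N (compression)
  F[3-5] = -360.5138 N (compression)
  F[4-5] = +1111.1779 N (tension)
  F[4-6] = +200.9730 N (tension)
  F[5-6] = -1116.8829 N (compression)
  Rx@0 = -264.8800 N
  Ry@0 = +1843.3775 N
  Ry@6 = +1098.6525 N

269.243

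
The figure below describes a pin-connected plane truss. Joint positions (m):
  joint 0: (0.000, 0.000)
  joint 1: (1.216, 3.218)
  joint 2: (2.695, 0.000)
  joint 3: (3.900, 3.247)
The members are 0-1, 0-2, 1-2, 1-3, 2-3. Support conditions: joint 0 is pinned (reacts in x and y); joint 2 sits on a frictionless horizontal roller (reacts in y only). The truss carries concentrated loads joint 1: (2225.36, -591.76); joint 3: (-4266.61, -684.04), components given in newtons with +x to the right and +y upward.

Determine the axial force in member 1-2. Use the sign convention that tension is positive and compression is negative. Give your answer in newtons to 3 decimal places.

2054.642

N=4 nodes, M=5 members, R=3 reactions → 2N=8, M+R=8
member 0 (0-1): L=3.4401, (cx,cy)=(0.3535,0.9354)
member 1 (0-2): L=2.6950, (cx,cy)=(1.0000,0.0000)
member 2 (1-2): L=3.5416, (cx,cy)=(0.4176,-0.9086)
member 3 (1-3): L=2.6842, (cx,cy)=(0.9999,0.0108)
member 4 (2-3): L=3.4634, (cx,cy)=(0.3479,0.9375)
solve A·x = −loads:
  F[0-1] = -2674.8807 N (compression)
  F[0-2] = -1095.7339 N (compression)
  F[1-2] = +2054.6424 N (tension)
  F[1-3] = -4029.1449 N (compression)
  F[2-3] = -683.1930 N (compression)
  Rx@0 = +2041.2500 N
  Ry@0 = +2502.1963 N
  Ry@2 = -1226.3963 N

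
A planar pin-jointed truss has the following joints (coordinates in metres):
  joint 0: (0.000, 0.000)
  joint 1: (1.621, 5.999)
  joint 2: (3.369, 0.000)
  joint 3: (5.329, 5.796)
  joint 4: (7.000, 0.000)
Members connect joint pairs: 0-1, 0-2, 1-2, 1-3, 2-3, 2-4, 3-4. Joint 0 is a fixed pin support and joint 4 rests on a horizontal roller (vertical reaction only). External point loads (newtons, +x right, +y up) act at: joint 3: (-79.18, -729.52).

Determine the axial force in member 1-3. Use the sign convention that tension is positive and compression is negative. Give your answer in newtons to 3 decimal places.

-137.006

N=5 nodes, M=7 members, R=3 reactions → 2N=10, M+R=10
member 0 (0-1): L=6.2141, (cx,cy)=(0.2609,0.9654)
member 1 (0-2): L=3.3690, (cx,cy)=(1.0000,0.0000)
member 2 (1-2): L=6.2485, (cx,cy)=(0.2797,-0.9601)
member 3 (1-3): L=3.7136, (cx,cy)=(0.9985,-0.0547)
member 4 (2-3): L=6.1184, (cx,cy)=(0.3203,0.9473)
member 5 (2-4): L=3.6310, (cx,cy)=(1.0000,0.0000)
member 6 (3-4): L=6.0321, (cx,cy)=(0.2770,-0.9609)
solve A·x = −loads:
  F[0-1] = -248.3048 N (compression)
  F[0-2] = -14.4081 N (compression)
  F[1-2] = +257.4774 N (tension)
  F[1-3] = -137.0055 N (compression)
  F[2-3] = -260.9489 N (compression)
  F[2-4] = +141.2139 N (tension)
  F[3-4] = -509.7620 N (compression)
  Rx@0 = +79.1800 N
  Ry@0 = +239.7079 N
  Ry@4 = +489.8121 N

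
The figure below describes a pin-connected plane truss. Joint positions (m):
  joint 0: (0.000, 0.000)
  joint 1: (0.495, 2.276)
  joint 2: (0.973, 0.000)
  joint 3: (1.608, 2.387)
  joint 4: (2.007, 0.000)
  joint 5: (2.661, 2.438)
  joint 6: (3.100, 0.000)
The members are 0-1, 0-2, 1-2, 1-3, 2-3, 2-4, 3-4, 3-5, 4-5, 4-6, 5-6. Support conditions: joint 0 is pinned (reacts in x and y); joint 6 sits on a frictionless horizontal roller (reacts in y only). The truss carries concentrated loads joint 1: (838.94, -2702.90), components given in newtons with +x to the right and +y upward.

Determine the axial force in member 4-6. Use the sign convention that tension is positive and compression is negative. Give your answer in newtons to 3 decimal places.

N=7 nodes, M=11 members, R=3 reactions → 2N=14, M+R=14
member 0 (0-1): L=2.3292, (cx,cy)=(0.2125,0.9772)
member 1 (0-2): L=0.9730, (cx,cy)=(1.0000,0.0000)
member 2 (1-2): L=2.3257, (cx,cy)=(0.2055,-0.9787)
member 3 (1-3): L=1.1185, (cx,cy)=(0.9951,0.0992)
member 4 (2-3): L=2.4700, (cx,cy)=(0.2571,0.9664)
member 5 (2-4): L=1.0340, (cx,cy)=(1.0000,0.0000)
member 6 (3-4): L=2.4201, (cx,cy)=(0.1649,-0.9863)
member 7 (3-5): L=1.0542, (cx,cy)=(0.9988,0.0484)
member 8 (4-5): L=2.5242, (cx,cy)=(0.2591,0.9659)
member 9 (4-6): L=1.0930, (cx,cy)=(1.0000,0.0000)
member 10 (5-6): L=2.4772, (cx,cy)=(0.1772,-0.9842)
solve A·x = −loads:
  F[0-1] = -1694.0610 N (compression)
  F[0-2] = +1198.9598 N (tension)
  F[1-2] = -1168.1045 N (compression)
  F[1-3] = -963.6317 N (compression)
  F[2-3] = +1182.9244 N (tension)
  F[2-4] = +654.7651 N (tension)
  F[3-4] = -1085.4349 N (compression)
  F[3-5] = -476.3694 N (compression)
  F[4-5] = +1108.4316 N (tension)
  F[4-6] = +188.6253 N (tension)
  F[5-6] = -1064.3834 N (compression)
  Rx@0 = -838.9400 N
  Ry@0 = +1655.3636 N
  Ry@6 = +1047.5364 N

188.625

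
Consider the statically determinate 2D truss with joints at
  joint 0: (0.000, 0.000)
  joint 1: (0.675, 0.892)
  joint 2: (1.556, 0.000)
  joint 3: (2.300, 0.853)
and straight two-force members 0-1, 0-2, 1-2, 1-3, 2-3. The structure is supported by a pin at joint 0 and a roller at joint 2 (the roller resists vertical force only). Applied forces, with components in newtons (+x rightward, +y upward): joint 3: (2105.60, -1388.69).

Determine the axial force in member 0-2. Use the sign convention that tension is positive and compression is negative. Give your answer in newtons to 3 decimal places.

N=4 nodes, M=5 members, R=3 reactions → 2N=8, M+R=8
member 0 (0-1): L=1.1186, (cx,cy)=(0.6034,0.7974)
member 1 (0-2): L=1.5560, (cx,cy)=(1.0000,0.0000)
member 2 (1-2): L=1.2537, (cx,cy)=(0.7027,-0.7115)
member 3 (1-3): L=1.6255, (cx,cy)=(0.9997,-0.0240)
member 4 (2-3): L=1.1319, (cx,cy)=(0.6573,0.7536)
solve A·x = −loads:
  F[0-1] = +2280.2242 N (tension)
  F[0-2] = +729.6504 N (tension)
  F[1-2] = -2665.2380 N (compression)
  F[1-3] = +3249.7645 N (tension)
  F[2-3] = -1739.2396 N (compression)
  Rx@0 = -2105.6000 N
  Ry@0 = -1818.2919 N
  Ry@2 = +3206.9819 N

729.650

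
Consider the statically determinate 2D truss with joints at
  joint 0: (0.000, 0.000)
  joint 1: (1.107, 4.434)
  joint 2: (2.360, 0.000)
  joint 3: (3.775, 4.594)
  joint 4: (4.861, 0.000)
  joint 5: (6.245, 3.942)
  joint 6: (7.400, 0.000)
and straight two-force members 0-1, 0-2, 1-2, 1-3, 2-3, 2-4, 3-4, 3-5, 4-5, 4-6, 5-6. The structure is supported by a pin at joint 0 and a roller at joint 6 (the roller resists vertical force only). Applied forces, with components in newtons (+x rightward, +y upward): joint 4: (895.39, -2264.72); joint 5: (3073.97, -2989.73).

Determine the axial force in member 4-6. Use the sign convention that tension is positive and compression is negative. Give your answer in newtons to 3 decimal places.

N=7 nodes, M=11 members, R=3 reactions → 2N=14, M+R=14
member 0 (0-1): L=4.5701, (cx,cy)=(0.2422,0.9702)
member 1 (0-2): L=2.3600, (cx,cy)=(1.0000,0.0000)
member 2 (1-2): L=4.6076, (cx,cy)=(0.2719,-0.9623)
member 3 (1-3): L=2.6728, (cx,cy)=(0.9982,0.0599)
member 4 (2-3): L=4.8070, (cx,cy)=(0.2944,0.9557)
member 5 (2-4): L=2.5010, (cx,cy)=(1.0000,0.0000)
member 6 (3-4): L=4.7206, (cx,cy)=(0.2301,-0.9732)
member 7 (3-5): L=2.5546, (cx,cy)=(0.9669,-0.2552)
member 8 (4-5): L=4.1779, (cx,cy)=(0.3313,0.9435)
member 9 (4-6): L=2.5390, (cx,cy)=(1.0000,0.0000)
member 10 (5-6): L=4.1077, (cx,cy)=(0.2812,-0.9597)
solve A·x = −loads:
  F[0-1] = +405.9164 N (tension)
  F[0-2] = +3871.0362 N (tension)
  F[1-2] = -396.4057 N (compression)
  F[1-3] = +206.4925 N (tension)
  F[2-3] = +399.1519 N (tension)
  F[2-4] = +3645.7421 N (tension)
  F[3-4] = -525.2368 N (compression)
  F[3-5] = +459.6748 N (tension)
  F[4-5] = +2941.9819 N (tension)
  F[4-6] = +1654.9369 N (tension)
  F[5-6] = -5885.7337 N (compression)
  Rx@0 = -3969.3600 N
  Ry@0 = -393.8280 N
  Ry@6 = +5648.2780 N

1654.937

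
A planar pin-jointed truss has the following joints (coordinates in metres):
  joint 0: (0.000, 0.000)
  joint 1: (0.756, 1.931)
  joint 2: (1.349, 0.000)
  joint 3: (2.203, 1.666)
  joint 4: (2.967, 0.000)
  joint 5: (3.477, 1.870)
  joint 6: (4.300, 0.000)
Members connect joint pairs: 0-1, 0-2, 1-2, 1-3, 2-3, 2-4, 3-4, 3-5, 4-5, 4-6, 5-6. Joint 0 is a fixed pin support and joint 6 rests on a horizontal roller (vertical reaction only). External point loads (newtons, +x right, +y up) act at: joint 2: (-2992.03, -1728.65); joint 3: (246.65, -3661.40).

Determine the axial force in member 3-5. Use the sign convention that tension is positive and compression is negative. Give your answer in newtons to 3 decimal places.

-1897.549

N=7 nodes, M=11 members, R=3 reactions → 2N=14, M+R=14
member 0 (0-1): L=2.0737, (cx,cy)=(0.3646,0.9312)
member 1 (0-2): L=1.3490, (cx,cy)=(1.0000,0.0000)
member 2 (1-2): L=2.0200, (cx,cy)=(0.2936,-0.9559)
member 3 (1-3): L=1.4711, (cx,cy)=(0.9836,-0.1801)
member 4 (2-3): L=1.8721, (cx,cy)=(0.4562,0.8899)
member 5 (2-4): L=1.6180, (cx,cy)=(1.0000,0.0000)
member 6 (3-4): L=1.8328, (cx,cy)=(0.4168,-0.9090)
member 7 (3-5): L=1.2902, (cx,cy)=(0.9874,0.1581)
member 8 (4-5): L=1.9383, (cx,cy)=(0.2631,0.9648)
member 9 (4-6): L=1.3330, (cx,cy)=(1.0000,0.0000)
member 10 (5-6): L=2.0431, (cx,cy)=(0.4028,-0.9153)
solve A·x = −loads:
  F[0-1] = -3088.9289 N (compression)
  F[0-2] = -1619.2709 N (compression)
  F[1-2] = +3416.8221 N (tension)
  F[1-3] = -2164.5760 N (compression)
  F[2-3] = -1727.8717 N (compression)
  F[2-4] = +3164.0094 N (tension)
  F[3-4] = -3095.4842 N (compression)
  F[3-5] = -1897.5485 N (compression)
  F[4-5] = +2916.4953 N (tension)
  F[4-6] = +1106.2991 N (tension)
  F[5-6] = -2746.3814 N (compression)
  Rx@0 = +2745.3800 N
  Ry@0 = +2876.3449 N
  Ry@6 = +2513.7051 N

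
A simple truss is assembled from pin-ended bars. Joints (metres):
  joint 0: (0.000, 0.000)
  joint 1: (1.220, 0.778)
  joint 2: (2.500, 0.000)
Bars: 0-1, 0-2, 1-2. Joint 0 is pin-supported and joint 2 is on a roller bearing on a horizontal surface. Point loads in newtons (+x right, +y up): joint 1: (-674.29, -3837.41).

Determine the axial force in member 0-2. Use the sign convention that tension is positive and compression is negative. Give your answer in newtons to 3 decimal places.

N=3 nodes, M=3 members, R=3 reactions → 2N=6, M+R=6
member 0 (0-1): L=1.4470, (cx,cy)=(0.8431,0.5377)
member 1 (0-2): L=2.5000, (cx,cy)=(1.0000,0.0000)
member 2 (1-2): L=1.4979, (cx,cy)=(0.8545,-0.5194)
solve A·x = −loads:
  F[0-1] = -4044.3986 N (compression)
  F[0-2] = +2735.7401 N (tension)
  F[1-2] = -3201.4425 N (compression)
  Rx@0 = +674.2900 N
  Ry@0 = +2174.5930 N
  Ry@2 = +1662.8170 N

2735.740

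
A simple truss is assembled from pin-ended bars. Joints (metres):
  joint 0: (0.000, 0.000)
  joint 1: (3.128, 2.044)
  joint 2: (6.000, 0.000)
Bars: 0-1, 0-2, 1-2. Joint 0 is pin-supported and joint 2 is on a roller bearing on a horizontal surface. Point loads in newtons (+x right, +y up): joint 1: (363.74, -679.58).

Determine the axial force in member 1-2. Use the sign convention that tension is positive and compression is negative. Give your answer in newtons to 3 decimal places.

-824.711

N=3 nodes, M=3 members, R=3 reactions → 2N=6, M+R=6
member 0 (0-1): L=3.7366, (cx,cy)=(0.8371,0.5470)
member 1 (0-2): L=6.0000, (cx,cy)=(1.0000,0.0000)
member 2 (1-2): L=3.5251, (cx,cy)=(0.8147,-0.5798)
solve A·x = −loads:
  F[0-1] = -368.1378 N (compression)
  F[0-2] = +671.9156 N (tension)
  F[1-2] = -824.7106 N (compression)
  Rx@0 = -363.7400 N
  Ry@0 = +201.3782 N
  Ry@2 = +478.2018 N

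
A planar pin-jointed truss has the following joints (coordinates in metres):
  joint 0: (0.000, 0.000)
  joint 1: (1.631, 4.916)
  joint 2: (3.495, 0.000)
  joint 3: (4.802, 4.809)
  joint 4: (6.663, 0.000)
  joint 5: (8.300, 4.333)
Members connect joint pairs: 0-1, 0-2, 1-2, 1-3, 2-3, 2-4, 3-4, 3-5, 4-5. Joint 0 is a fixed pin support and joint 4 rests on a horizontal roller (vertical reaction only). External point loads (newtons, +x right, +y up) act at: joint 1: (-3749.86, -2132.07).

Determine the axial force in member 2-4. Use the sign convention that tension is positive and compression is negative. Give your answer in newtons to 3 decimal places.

-868.687

N=6 nodes, M=9 members, R=3 reactions → 2N=12, M+R=12
member 0 (0-1): L=5.1795, (cx,cy)=(0.3149,0.9491)
member 1 (0-2): L=3.4950, (cx,cy)=(1.0000,0.0000)
member 2 (1-2): L=5.2575, (cx,cy)=(0.3545,-0.9350)
member 3 (1-3): L=3.1728, (cx,cy)=(0.9994,-0.0337)
member 4 (2-3): L=4.9834, (cx,cy)=(0.2623,0.9650)
member 5 (2-4): L=3.1680, (cx,cy)=(1.0000,0.0000)
member 6 (3-4): L=5.1565, (cx,cy)=(0.3609,-0.9326)
member 7 (3-5): L=3.5302, (cx,cy)=(0.9909,-0.1348)
member 8 (4-5): L=4.6319, (cx,cy)=(0.3534,0.9355)
solve A·x = −loads:
  F[0-1] = -4611.4410 N (compression)
  F[0-2] = -2297.7390 N (compression)
  F[1-2] = +2347.8383 N (tension)
  F[1-3] = +1466.1714 N (tension)
  F[2-3] = -2274.9602 N (compression)
  F[2-4] = -868.6874 N (compression)
  F[3-4] = +2406.9924 N (tension)
  F[3-5] = +0.0000 N (tension)
  F[4-5] = -0.0000 N (compression)
  Rx@0 = +3749.8600 N
  Ry@0 = +4376.8405 N
  Ry@4 = -2244.7705 N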